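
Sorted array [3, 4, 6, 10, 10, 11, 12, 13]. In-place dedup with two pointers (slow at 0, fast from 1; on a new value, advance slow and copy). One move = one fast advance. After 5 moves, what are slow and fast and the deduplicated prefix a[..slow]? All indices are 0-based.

slow=4, fast=6, prefix=[3, 4, 6, 10, 11]

slow=0 fast=1: a[fast]=4≠a[slow]=3 write a[1]=4, slow++,fast++
slow=1 fast=2: a[fast]=6≠a[slow]=4 write a[2]=6, slow++,fast++
slow=2 fast=3: a[fast]=10≠a[slow]=6 write a[3]=10, slow++,fast++
slow=3 fast=4: a[fast]=10=a[slow] dup, fast++
slow=3 fast=5: a[fast]=11≠a[slow]=10 write a[4]=11, slow++,fast++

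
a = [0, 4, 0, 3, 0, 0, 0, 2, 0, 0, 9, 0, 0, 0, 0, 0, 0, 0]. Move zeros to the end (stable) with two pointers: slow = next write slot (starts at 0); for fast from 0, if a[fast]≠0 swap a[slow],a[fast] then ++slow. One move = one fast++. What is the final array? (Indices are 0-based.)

(s=0,f=0) a[fast]=0 → fast++
(s=0,f=1) a[fast]=4≠0 swap→a[0]=4 → slow++,fast++
(s=1,f=2) a[fast]=0 → fast++
(s=1,f=3) a[fast]=3≠0 swap→a[1]=3 → slow++,fast++
(s=2,f=4) a[fast]=0 → fast++
(s=2,f=5) a[fast]=0 → fast++
(s=2,f=6) a[fast]=0 → fast++
(s=2,f=7) a[fast]=2≠0 swap→a[2]=2 → slow++,fast++
(s=3,f=8) a[fast]=0 → fast++
(s=3,f=9) a[fast]=0 → fast++
(s=3,f=10) a[fast]=9≠0 swap→a[3]=9 → slow++,fast++
(s=4,f=11) a[fast]=0 → fast++
(s=4,f=12) a[fast]=0 → fast++
(s=4,f=13) a[fast]=0 → fast++
(s=4,f=14) a[fast]=0 → fast++
(s=4,f=15) a[fast]=0 → fast++
(s=4,f=16) a[fast]=0 → fast++
(s=4,f=17) a[fast]=0 → fast++

[4, 3, 2, 9, 0, 0, 0, 0, 0, 0, 0, 0, 0, 0, 0, 0, 0, 0]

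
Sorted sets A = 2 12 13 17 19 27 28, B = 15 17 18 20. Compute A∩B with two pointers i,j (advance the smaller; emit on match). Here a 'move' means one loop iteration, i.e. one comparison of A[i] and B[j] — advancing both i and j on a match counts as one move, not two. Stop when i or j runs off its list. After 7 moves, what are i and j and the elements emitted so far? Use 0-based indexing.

i=0 j=0: 2<15, i++
i=1 j=0: 12<15, i++
i=2 j=0: 13<15, i++
i=3 j=0: 17>15, j++
i=3 j=1: 17==17 emit, i++,j++
i=4 j=2: 19>18, j++
i=4 j=3: 19<20, i++

i=5, j=3, emitted=[17]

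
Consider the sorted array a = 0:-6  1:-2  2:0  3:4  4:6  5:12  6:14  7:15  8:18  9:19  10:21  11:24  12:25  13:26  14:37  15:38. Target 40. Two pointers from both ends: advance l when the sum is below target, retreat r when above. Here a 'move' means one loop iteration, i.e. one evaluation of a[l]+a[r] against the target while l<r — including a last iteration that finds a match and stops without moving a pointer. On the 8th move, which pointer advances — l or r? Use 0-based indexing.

l

[0,15] -6+38=32 <40 → l++
[1,15] -2+38=36 <40 → l++
[2,15] 0+38=38 <40 → l++
[3,15] 4+38=42 >40 → r--
[3,14] 4+37=41 >40 → r--
[3,13] 4+26=30 <40 → l++
[4,13] 6+26=32 <40 → l++
[5,13] 12+26=38 <40 → l++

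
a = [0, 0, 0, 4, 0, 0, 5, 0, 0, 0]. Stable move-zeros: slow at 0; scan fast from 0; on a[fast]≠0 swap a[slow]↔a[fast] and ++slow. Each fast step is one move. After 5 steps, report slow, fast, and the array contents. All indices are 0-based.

(s=0,f=0) a[fast]=0 → fast++
(s=0,f=1) a[fast]=0 → fast++
(s=0,f=2) a[fast]=0 → fast++
(s=0,f=3) a[fast]=4≠0 swap→a[0]=4 → slow++,fast++
(s=1,f=4) a[fast]=0 → fast++

slow=1, fast=5, a=[4, 0, 0, 0, 0, 0, 5, 0, 0, 0]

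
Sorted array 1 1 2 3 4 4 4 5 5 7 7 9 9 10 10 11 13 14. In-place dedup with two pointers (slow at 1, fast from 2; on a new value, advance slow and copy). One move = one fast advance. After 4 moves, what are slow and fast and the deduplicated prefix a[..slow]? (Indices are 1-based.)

slow=4, fast=6, prefix=[1, 2, 3, 4]

(s=1,f=2) a[fast]=1=a[slow] dup → fast++
(s=1,f=3) a[fast]=2≠a[slow]=1 write a[2]=2 → slow++,fast++
(s=2,f=4) a[fast]=3≠a[slow]=2 write a[3]=3 → slow++,fast++
(s=3,f=5) a[fast]=4≠a[slow]=3 write a[4]=4 → slow++,fast++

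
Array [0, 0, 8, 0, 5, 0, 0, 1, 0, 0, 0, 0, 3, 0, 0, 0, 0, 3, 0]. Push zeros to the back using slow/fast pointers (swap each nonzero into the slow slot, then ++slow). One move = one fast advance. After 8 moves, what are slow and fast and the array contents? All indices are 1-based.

slow=4, fast=9, a=[8, 5, 1, 0, 0, 0, 0, 0, 0, 0, 0, 0, 3, 0, 0, 0, 0, 3, 0]

(s=1,f=1) a[fast]=0 → fast++
(s=1,f=2) a[fast]=0 → fast++
(s=1,f=3) a[fast]=8≠0 swap→a[1]=8 → slow++,fast++
(s=2,f=4) a[fast]=0 → fast++
(s=2,f=5) a[fast]=5≠0 swap→a[2]=5 → slow++,fast++
(s=3,f=6) a[fast]=0 → fast++
(s=3,f=7) a[fast]=0 → fast++
(s=3,f=8) a[fast]=1≠0 swap→a[3]=1 → slow++,fast++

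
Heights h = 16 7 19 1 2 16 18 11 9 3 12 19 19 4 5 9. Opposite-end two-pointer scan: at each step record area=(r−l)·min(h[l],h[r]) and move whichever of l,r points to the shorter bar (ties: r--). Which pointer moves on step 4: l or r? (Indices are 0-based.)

l=0 r=15: min(16,9)*15=135 best=135 *, r--
l=0 r=14: min(16,5)*14=70 best=135, r--
l=0 r=13: min(16,4)*13=52 best=135, r--
l=0 r=12: min(16,19)*12=192 best=192 *, l++

l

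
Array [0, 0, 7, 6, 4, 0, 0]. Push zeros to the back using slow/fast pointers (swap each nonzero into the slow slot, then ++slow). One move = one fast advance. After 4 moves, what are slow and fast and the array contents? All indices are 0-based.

(s=0,f=0) a[fast]=0 → fast++
(s=0,f=1) a[fast]=0 → fast++
(s=0,f=2) a[fast]=7≠0 swap→a[0]=7 → slow++,fast++
(s=1,f=3) a[fast]=6≠0 swap→a[1]=6 → slow++,fast++

slow=2, fast=4, a=[7, 6, 0, 0, 4, 0, 0]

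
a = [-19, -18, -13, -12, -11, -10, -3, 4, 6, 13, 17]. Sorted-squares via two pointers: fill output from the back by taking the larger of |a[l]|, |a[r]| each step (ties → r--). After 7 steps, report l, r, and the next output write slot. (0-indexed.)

l=5, r=8, next write slot=3

l=0 r=10: |-19|>|17| out[10]=361, l++
l=1 r=10: |-18|>|17| out[9]=324, l++
l=2 r=10: |-13|<=|17| out[8]=289, r--
l=2 r=9: |-13|<=|13| out[7]=169, r--
l=2 r=8: |-13|>|6| out[6]=169, l++
l=3 r=8: |-12|>|6| out[5]=144, l++
l=4 r=8: |-11|>|6| out[4]=121, l++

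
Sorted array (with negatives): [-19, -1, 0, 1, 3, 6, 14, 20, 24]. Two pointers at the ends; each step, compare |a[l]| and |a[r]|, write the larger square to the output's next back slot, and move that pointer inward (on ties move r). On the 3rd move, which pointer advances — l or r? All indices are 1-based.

l

[1,9] |-19|<=|24| out[9]=576 → r--
[1,8] |-19|<=|20| out[8]=400 → r--
[1,7] |-19|>|14| out[7]=361 → l++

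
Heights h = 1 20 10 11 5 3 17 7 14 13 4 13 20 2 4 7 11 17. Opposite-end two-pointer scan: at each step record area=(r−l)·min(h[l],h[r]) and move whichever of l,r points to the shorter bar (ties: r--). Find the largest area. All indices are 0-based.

[0,17] min(1,17)*17=17 best=17 * → l++
[1,17] min(20,17)*16=272 best=272 * → r--
[1,16] min(20,11)*15=165 best=272 → r--
[1,15] min(20,7)*14=98 best=272 → r--
[1,14] min(20,4)*13=52 best=272 → r--
[1,13] min(20,2)*12=24 best=272 → r--
[1,12] min(20,20)*11=220 best=272 → r--
[1,11] min(20,13)*10=130 best=272 → r--
[1,10] min(20,4)*9=36 best=272 → r--
[1,9] min(20,13)*8=104 best=272 → r--
[1,8] min(20,14)*7=98 best=272 → r--
[1,7] min(20,7)*6=42 best=272 → r--
[1,6] min(20,17)*5=85 best=272 → r--
[1,5] min(20,3)*4=12 best=272 → r--
[1,4] min(20,5)*3=15 best=272 → r--
[1,3] min(20,11)*2=22 best=272 → r--
[1,2] min(20,10)*1=10 best=272 → r--

max area = 272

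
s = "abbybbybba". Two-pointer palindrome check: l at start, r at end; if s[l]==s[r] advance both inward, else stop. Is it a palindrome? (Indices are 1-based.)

palindrome

l=1 r=10: 'a'=='a', l++,r--
l=2 r=9: 'b'=='b', l++,r--
l=3 r=8: 'b'=='b', l++,r--
l=4 r=7: 'y'=='y', l++,r--
l=5 r=6: 'b'=='b', l++,r--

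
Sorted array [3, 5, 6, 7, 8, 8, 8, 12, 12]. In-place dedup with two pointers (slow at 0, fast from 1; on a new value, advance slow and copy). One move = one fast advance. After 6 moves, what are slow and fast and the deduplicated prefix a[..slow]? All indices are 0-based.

slow=0 fast=1: a[fast]=5≠a[slow]=3 write a[1]=5, slow++,fast++
slow=1 fast=2: a[fast]=6≠a[slow]=5 write a[2]=6, slow++,fast++
slow=2 fast=3: a[fast]=7≠a[slow]=6 write a[3]=7, slow++,fast++
slow=3 fast=4: a[fast]=8≠a[slow]=7 write a[4]=8, slow++,fast++
slow=4 fast=5: a[fast]=8=a[slow] dup, fast++
slow=4 fast=6: a[fast]=8=a[slow] dup, fast++

slow=4, fast=7, prefix=[3, 5, 6, 7, 8]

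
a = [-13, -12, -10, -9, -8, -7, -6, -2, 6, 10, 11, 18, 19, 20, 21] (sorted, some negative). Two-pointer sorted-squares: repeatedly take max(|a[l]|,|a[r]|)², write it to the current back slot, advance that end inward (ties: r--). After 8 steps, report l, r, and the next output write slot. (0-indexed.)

l=2, r=8, next write slot=6

[0,14] |-13|<=|21| out[14]=441 → r--
[0,13] |-13|<=|20| out[13]=400 → r--
[0,12] |-13|<=|19| out[12]=361 → r--
[0,11] |-13|<=|18| out[11]=324 → r--
[0,10] |-13|>|11| out[10]=169 → l++
[1,10] |-12|>|11| out[9]=144 → l++
[2,10] |-10|<=|11| out[8]=121 → r--
[2,9] |-10|<=|10| out[7]=100 → r--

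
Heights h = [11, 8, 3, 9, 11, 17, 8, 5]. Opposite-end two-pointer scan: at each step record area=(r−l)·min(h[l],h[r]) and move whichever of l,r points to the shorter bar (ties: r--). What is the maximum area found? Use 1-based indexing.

max area = 55

l=1 r=8: min(11,5)*7=35 best=35 *, r--
l=1 r=7: min(11,8)*6=48 best=48 *, r--
l=1 r=6: min(11,17)*5=55 best=55 *, l++
l=2 r=6: min(8,17)*4=32 best=55, l++
l=3 r=6: min(3,17)*3=9 best=55, l++
l=4 r=6: min(9,17)*2=18 best=55, l++
l=5 r=6: min(11,17)*1=11 best=55, l++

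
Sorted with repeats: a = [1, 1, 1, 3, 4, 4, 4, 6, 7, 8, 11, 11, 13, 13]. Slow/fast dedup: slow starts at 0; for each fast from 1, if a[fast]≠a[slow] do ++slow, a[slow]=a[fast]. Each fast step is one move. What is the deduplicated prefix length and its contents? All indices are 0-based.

length 8; prefix = [1, 3, 4, 6, 7, 8, 11, 13]

slow=0 fast=1: a[fast]=1=a[slow] dup, fast++
slow=0 fast=2: a[fast]=1=a[slow] dup, fast++
slow=0 fast=3: a[fast]=3≠a[slow]=1 write a[1]=3, slow++,fast++
slow=1 fast=4: a[fast]=4≠a[slow]=3 write a[2]=4, slow++,fast++
slow=2 fast=5: a[fast]=4=a[slow] dup, fast++
slow=2 fast=6: a[fast]=4=a[slow] dup, fast++
slow=2 fast=7: a[fast]=6≠a[slow]=4 write a[3]=6, slow++,fast++
slow=3 fast=8: a[fast]=7≠a[slow]=6 write a[4]=7, slow++,fast++
slow=4 fast=9: a[fast]=8≠a[slow]=7 write a[5]=8, slow++,fast++
slow=5 fast=10: a[fast]=11≠a[slow]=8 write a[6]=11, slow++,fast++
slow=6 fast=11: a[fast]=11=a[slow] dup, fast++
slow=6 fast=12: a[fast]=13≠a[slow]=11 write a[7]=13, slow++,fast++
slow=7 fast=13: a[fast]=13=a[slow] dup, fast++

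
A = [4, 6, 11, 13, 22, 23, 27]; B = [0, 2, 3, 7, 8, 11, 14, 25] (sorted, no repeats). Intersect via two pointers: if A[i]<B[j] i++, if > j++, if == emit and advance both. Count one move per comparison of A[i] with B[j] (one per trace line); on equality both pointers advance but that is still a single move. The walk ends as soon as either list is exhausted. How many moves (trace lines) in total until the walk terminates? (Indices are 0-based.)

[i=0,j=0] 4>0 → j++
[i=0,j=1] 4>2 → j++
[i=0,j=2] 4>3 → j++
[i=0,j=3] 4<7 → i++
[i=1,j=3] 6<7 → i++
[i=2,j=3] 11>7 → j++
[i=2,j=4] 11>8 → j++
[i=2,j=5] 11==11 emit → i++,j++
[i=3,j=6] 13<14 → i++
[i=4,j=6] 22>14 → j++
[i=4,j=7] 22<25 → i++
[i=5,j=7] 23<25 → i++
[i=6,j=7] 27>25 → j++

13 moves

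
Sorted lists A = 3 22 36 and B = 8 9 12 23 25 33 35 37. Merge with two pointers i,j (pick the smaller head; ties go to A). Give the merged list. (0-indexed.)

[i=0,j=0] A[i]=3<=B[j]=8 take 3 → i++
[i=1,j=0] A[i]=22>B[j]=8 take 8 → j++
[i=1,j=1] A[i]=22>B[j]=9 take 9 → j++
[i=1,j=2] A[i]=22>B[j]=12 take 12 → j++
[i=1,j=3] A[i]=22<=B[j]=23 take 22 → i++
[i=2,j=3] A[i]=36>B[j]=23 take 23 → j++
[i=2,j=4] A[i]=36>B[j]=25 take 25 → j++
[i=2,j=5] A[i]=36>B[j]=33 take 33 → j++
[i=2,j=6] A[i]=36>B[j]=35 take 35 → j++
[i=2,j=7] A[i]=36<=B[j]=37 take 36 → i++
[i=3,j=7] A done, take B[j]=37 → j++

[3, 8, 9, 12, 22, 23, 25, 33, 35, 36, 37]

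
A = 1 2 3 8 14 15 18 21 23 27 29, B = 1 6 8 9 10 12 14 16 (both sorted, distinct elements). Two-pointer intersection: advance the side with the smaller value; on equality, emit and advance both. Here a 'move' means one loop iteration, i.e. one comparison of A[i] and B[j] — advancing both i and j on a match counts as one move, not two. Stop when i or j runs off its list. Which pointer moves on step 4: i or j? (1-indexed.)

i=1 j=1: 1==1 emit, i++,j++
i=2 j=2: 2<6, i++
i=3 j=2: 3<6, i++
i=4 j=2: 8>6, j++

j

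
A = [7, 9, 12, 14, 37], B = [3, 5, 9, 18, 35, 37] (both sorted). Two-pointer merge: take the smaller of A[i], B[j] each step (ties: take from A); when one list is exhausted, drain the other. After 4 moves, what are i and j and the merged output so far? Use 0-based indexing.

i=2, j=2, merged so far=[3, 5, 7, 9]

i=0 j=0: A[i]=7>B[j]=3 take 3, j++
i=0 j=1: A[i]=7>B[j]=5 take 5, j++
i=0 j=2: A[i]=7<=B[j]=9 take 7, i++
i=1 j=2: A[i]=9<=B[j]=9 take 9, i++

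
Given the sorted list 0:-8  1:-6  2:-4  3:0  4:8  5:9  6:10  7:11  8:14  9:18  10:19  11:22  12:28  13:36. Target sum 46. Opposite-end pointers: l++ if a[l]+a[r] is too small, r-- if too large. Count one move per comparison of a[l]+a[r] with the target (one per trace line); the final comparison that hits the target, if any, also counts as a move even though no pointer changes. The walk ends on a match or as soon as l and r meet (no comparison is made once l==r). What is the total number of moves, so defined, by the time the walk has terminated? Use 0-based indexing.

l=0 r=13: -8+36=28 <46, l++
l=1 r=13: -6+36=30 <46, l++
l=2 r=13: -4+36=32 <46, l++
l=3 r=13: 0+36=36 <46, l++
l=4 r=13: 8+36=44 <46, l++
l=5 r=13: 9+36=45 <46, l++
l=6 r=13: 10+36=46, found

7 moves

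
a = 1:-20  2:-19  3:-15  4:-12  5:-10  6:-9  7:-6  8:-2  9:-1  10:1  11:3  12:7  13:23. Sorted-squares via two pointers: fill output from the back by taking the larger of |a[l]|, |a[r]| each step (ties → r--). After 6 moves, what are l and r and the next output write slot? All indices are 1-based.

l=6, r=12, next write slot=7

l=1 r=13: |-20|<=|23| out[13]=529, r--
l=1 r=12: |-20|>|7| out[12]=400, l++
l=2 r=12: |-19|>|7| out[11]=361, l++
l=3 r=12: |-15|>|7| out[10]=225, l++
l=4 r=12: |-12|>|7| out[9]=144, l++
l=5 r=12: |-10|>|7| out[8]=100, l++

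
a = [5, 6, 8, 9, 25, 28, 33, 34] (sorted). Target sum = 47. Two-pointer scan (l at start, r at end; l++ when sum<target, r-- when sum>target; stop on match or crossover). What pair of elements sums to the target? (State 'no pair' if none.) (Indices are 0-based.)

l=0 r=7: 5+34=39 <47, l++
l=1 r=7: 6+34=40 <47, l++
l=2 r=7: 8+34=42 <47, l++
l=3 r=7: 9+34=43 <47, l++
l=4 r=7: 25+34=59 >47, r--
l=4 r=6: 25+33=58 >47, r--
l=4 r=5: 25+28=53 >47, r--

no pair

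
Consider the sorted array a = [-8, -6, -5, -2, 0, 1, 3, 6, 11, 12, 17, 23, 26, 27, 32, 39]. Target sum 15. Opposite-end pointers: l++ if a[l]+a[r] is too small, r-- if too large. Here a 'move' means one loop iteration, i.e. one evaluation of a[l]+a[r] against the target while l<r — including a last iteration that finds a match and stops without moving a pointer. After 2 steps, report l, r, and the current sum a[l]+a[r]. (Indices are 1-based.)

l=1, r=14, sum=19

l=1 r=16: -8+39=31 >15, r--
l=1 r=15: -8+32=24 >15, r--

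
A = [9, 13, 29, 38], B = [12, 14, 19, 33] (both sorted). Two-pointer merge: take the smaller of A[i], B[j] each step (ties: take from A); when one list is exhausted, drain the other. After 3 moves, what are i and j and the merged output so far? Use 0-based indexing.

i=2, j=1, merged so far=[9, 12, 13]

[i=0,j=0] A[i]=9<=B[j]=12 take 9 → i++
[i=1,j=0] A[i]=13>B[j]=12 take 12 → j++
[i=1,j=1] A[i]=13<=B[j]=14 take 13 → i++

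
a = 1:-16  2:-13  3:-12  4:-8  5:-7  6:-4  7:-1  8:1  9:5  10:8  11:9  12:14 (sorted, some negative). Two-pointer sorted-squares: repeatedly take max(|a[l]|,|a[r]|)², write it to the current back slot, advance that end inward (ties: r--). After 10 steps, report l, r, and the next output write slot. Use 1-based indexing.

l=1 r=12: |-16|>|14| out[12]=256, l++
l=2 r=12: |-13|<=|14| out[11]=196, r--
l=2 r=11: |-13|>|9| out[10]=169, l++
l=3 r=11: |-12|>|9| out[9]=144, l++
l=4 r=11: |-8|<=|9| out[8]=81, r--
l=4 r=10: |-8|<=|8| out[7]=64, r--
l=4 r=9: |-8|>|5| out[6]=64, l++
l=5 r=9: |-7|>|5| out[5]=49, l++
l=6 r=9: |-4|<=|5| out[4]=25, r--
l=6 r=8: |-4|>|1| out[3]=16, l++

l=7, r=8, next write slot=2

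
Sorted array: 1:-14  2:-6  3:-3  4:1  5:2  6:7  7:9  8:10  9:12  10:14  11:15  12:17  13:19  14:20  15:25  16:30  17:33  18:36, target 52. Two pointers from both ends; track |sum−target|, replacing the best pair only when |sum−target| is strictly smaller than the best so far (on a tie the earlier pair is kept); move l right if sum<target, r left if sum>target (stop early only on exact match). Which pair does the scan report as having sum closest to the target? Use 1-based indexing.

pair (19, 33) with sum 52 (|Δ|=0)

[1,18] -14+36=22 d=30 * → l++
[2,18] -6+36=30 d=22 * → l++
[3,18] -3+36=33 d=19 * → l++
[4,18] 1+36=37 d=15 * → l++
[5,18] 2+36=38 d=14 * → l++
[6,18] 7+36=43 d=9 * → l++
[7,18] 9+36=45 d=7 * → l++
[8,18] 10+36=46 d=6 * → l++
[9,18] 12+36=48 d=4 * → l++
[10,18] 14+36=50 d=2 * → l++
[11,18] 15+36=51 d=1 * → l++
[12,18] 17+36=53 d=1 → r--
[12,17] 17+33=50 d=2 → l++
[13,17] 19+33=52 d=0 * → stop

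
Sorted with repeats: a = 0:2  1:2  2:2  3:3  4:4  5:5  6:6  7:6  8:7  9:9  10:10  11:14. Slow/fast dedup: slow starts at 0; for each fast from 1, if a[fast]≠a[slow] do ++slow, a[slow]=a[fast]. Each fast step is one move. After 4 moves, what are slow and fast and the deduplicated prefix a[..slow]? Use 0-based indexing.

slow=0 fast=1: a[fast]=2=a[slow] dup, fast++
slow=0 fast=2: a[fast]=2=a[slow] dup, fast++
slow=0 fast=3: a[fast]=3≠a[slow]=2 write a[1]=3, slow++,fast++
slow=1 fast=4: a[fast]=4≠a[slow]=3 write a[2]=4, slow++,fast++

slow=2, fast=5, prefix=[2, 3, 4]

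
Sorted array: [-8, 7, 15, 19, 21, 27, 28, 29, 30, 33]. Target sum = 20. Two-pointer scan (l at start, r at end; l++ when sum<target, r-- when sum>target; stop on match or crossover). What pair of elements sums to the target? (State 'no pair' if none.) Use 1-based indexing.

[1,10] -8+33=25 >20 → r--
[1,9] -8+30=22 >20 → r--
[1,8] -8+29=21 >20 → r--
[1,7] -8+28=20 → found

(-8, 28)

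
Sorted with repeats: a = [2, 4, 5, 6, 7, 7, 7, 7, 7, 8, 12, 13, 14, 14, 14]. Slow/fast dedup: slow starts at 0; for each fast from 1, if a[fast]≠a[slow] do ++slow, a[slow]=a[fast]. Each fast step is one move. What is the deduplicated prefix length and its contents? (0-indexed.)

length 9; prefix = [2, 4, 5, 6, 7, 8, 12, 13, 14]

(s=0,f=1) a[fast]=4≠a[slow]=2 write a[1]=4 → slow++,fast++
(s=1,f=2) a[fast]=5≠a[slow]=4 write a[2]=5 → slow++,fast++
(s=2,f=3) a[fast]=6≠a[slow]=5 write a[3]=6 → slow++,fast++
(s=3,f=4) a[fast]=7≠a[slow]=6 write a[4]=7 → slow++,fast++
(s=4,f=5) a[fast]=7=a[slow] dup → fast++
(s=4,f=6) a[fast]=7=a[slow] dup → fast++
(s=4,f=7) a[fast]=7=a[slow] dup → fast++
(s=4,f=8) a[fast]=7=a[slow] dup → fast++
(s=4,f=9) a[fast]=8≠a[slow]=7 write a[5]=8 → slow++,fast++
(s=5,f=10) a[fast]=12≠a[slow]=8 write a[6]=12 → slow++,fast++
(s=6,f=11) a[fast]=13≠a[slow]=12 write a[7]=13 → slow++,fast++
(s=7,f=12) a[fast]=14≠a[slow]=13 write a[8]=14 → slow++,fast++
(s=8,f=13) a[fast]=14=a[slow] dup → fast++
(s=8,f=14) a[fast]=14=a[slow] dup → fast++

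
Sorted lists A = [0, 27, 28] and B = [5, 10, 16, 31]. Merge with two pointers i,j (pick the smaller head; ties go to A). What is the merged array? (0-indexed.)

[0, 5, 10, 16, 27, 28, 31]

i=0 j=0: A[i]=0<=B[j]=5 take 0, i++
i=1 j=0: A[i]=27>B[j]=5 take 5, j++
i=1 j=1: A[i]=27>B[j]=10 take 10, j++
i=1 j=2: A[i]=27>B[j]=16 take 16, j++
i=1 j=3: A[i]=27<=B[j]=31 take 27, i++
i=2 j=3: A[i]=28<=B[j]=31 take 28, i++
i=3 j=3: A done, take B[j]=31, j++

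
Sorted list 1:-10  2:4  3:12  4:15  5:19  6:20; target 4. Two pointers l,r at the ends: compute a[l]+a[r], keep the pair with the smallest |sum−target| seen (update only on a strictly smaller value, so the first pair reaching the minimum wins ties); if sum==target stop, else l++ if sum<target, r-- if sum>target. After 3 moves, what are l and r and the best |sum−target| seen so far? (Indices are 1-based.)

[1,6] -10+20=10 d=6 * → r--
[1,5] -10+19=9 d=5 * → r--
[1,4] -10+15=5 d=1 * → r--

l=1, r=3, best |Δ|=1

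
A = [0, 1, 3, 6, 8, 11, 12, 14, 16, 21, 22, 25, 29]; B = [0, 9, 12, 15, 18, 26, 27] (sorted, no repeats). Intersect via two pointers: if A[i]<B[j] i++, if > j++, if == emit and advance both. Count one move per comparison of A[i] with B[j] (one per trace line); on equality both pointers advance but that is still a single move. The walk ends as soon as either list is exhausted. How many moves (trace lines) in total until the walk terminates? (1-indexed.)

17 moves

i=1 j=1: 0==0 emit, i++,j++
i=2 j=2: 1<9, i++
i=3 j=2: 3<9, i++
i=4 j=2: 6<9, i++
i=5 j=2: 8<9, i++
i=6 j=2: 11>9, j++
i=6 j=3: 11<12, i++
i=7 j=3: 12==12 emit, i++,j++
i=8 j=4: 14<15, i++
i=9 j=4: 16>15, j++
i=9 j=5: 16<18, i++
i=10 j=5: 21>18, j++
i=10 j=6: 21<26, i++
i=11 j=6: 22<26, i++
i=12 j=6: 25<26, i++
i=13 j=6: 29>26, j++
i=13 j=7: 29>27, j++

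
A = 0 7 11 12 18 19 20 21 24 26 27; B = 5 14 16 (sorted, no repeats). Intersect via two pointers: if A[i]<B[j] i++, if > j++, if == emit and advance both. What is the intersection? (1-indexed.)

i=1 j=1: 0<5, i++
i=2 j=1: 7>5, j++
i=2 j=2: 7<14, i++
i=3 j=2: 11<14, i++
i=4 j=2: 12<14, i++
i=5 j=2: 18>14, j++
i=5 j=3: 18>16, j++

intersection = []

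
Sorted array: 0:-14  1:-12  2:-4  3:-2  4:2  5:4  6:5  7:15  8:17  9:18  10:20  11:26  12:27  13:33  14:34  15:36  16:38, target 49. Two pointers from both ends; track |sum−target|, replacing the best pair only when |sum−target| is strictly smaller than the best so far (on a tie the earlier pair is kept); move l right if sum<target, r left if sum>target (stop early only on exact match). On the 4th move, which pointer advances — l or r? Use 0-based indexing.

l=0 r=16: -14+38=24 d=25 *, l++
l=1 r=16: -12+38=26 d=23 *, l++
l=2 r=16: -4+38=34 d=15 *, l++
l=3 r=16: -2+38=36 d=13 *, l++

l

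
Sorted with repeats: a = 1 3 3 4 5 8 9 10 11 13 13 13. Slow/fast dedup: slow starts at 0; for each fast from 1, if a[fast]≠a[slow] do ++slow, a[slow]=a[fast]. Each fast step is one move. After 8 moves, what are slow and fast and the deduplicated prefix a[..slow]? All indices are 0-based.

(s=0,f=1) a[fast]=3≠a[slow]=1 write a[1]=3 → slow++,fast++
(s=1,f=2) a[fast]=3=a[slow] dup → fast++
(s=1,f=3) a[fast]=4≠a[slow]=3 write a[2]=4 → slow++,fast++
(s=2,f=4) a[fast]=5≠a[slow]=4 write a[3]=5 → slow++,fast++
(s=3,f=5) a[fast]=8≠a[slow]=5 write a[4]=8 → slow++,fast++
(s=4,f=6) a[fast]=9≠a[slow]=8 write a[5]=9 → slow++,fast++
(s=5,f=7) a[fast]=10≠a[slow]=9 write a[6]=10 → slow++,fast++
(s=6,f=8) a[fast]=11≠a[slow]=10 write a[7]=11 → slow++,fast++

slow=7, fast=9, prefix=[1, 3, 4, 5, 8, 9, 10, 11]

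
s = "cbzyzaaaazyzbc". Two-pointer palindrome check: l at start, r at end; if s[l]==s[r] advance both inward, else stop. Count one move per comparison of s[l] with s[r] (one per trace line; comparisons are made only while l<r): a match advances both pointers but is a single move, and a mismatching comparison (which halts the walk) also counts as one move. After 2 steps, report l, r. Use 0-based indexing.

l=2, r=11

[0,13] 'c'=='c' → l++,r--
[1,12] 'b'=='b' → l++,r--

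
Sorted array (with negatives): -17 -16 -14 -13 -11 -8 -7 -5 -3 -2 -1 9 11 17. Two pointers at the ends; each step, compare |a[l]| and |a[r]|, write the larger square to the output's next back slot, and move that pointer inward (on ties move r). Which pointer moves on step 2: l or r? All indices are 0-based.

l=0 r=13: |-17|<=|17| out[13]=289, r--
l=0 r=12: |-17|>|11| out[12]=289, l++

l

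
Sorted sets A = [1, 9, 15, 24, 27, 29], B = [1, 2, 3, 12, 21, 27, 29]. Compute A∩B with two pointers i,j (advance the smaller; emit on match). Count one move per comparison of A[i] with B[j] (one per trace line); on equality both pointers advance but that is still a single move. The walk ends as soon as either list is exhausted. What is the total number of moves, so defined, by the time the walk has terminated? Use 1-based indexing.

i=1 j=1: 1==1 emit, i++,j++
i=2 j=2: 9>2, j++
i=2 j=3: 9>3, j++
i=2 j=4: 9<12, i++
i=3 j=4: 15>12, j++
i=3 j=5: 15<21, i++
i=4 j=5: 24>21, j++
i=4 j=6: 24<27, i++
i=5 j=6: 27==27 emit, i++,j++
i=6 j=7: 29==29 emit, i++,j++

10 moves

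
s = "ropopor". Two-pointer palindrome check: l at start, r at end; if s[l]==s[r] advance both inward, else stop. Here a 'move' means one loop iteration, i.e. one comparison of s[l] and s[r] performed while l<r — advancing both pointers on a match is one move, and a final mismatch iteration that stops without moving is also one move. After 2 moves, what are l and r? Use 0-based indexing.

l=2, r=4

[0,6] 'r'=='r' → l++,r--
[1,5] 'o'=='o' → l++,r--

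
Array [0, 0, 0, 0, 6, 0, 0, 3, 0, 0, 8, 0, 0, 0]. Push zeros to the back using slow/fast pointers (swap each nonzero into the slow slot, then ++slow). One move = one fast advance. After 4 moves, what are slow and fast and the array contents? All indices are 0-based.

slow=0, fast=4, a=[0, 0, 0, 0, 6, 0, 0, 3, 0, 0, 8, 0, 0, 0]

slow=0 fast=0: a[fast]=0, fast++
slow=0 fast=1: a[fast]=0, fast++
slow=0 fast=2: a[fast]=0, fast++
slow=0 fast=3: a[fast]=0, fast++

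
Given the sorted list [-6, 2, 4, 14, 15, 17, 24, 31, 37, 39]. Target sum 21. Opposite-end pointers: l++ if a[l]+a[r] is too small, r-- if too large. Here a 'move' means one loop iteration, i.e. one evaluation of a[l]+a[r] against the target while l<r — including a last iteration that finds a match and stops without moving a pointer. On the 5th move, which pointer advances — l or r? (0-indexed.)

r

[0,9] -6+39=33 >21 → r--
[0,8] -6+37=31 >21 → r--
[0,7] -6+31=25 >21 → r--
[0,6] -6+24=18 <21 → l++
[1,6] 2+24=26 >21 → r--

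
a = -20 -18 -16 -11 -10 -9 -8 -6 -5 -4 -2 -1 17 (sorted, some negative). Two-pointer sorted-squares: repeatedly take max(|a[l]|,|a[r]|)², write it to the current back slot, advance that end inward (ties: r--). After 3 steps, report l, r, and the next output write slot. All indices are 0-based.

l=2, r=11, next write slot=9

l=0 r=12: |-20|>|17| out[12]=400, l++
l=1 r=12: |-18|>|17| out[11]=324, l++
l=2 r=12: |-16|<=|17| out[10]=289, r--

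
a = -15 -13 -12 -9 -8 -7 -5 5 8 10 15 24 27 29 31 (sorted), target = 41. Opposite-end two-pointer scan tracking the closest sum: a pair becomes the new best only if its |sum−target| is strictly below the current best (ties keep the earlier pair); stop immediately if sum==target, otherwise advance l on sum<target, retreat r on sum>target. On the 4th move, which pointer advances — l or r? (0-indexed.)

l=0 r=14: -15+31=16 d=25 *, l++
l=1 r=14: -13+31=18 d=23 *, l++
l=2 r=14: -12+31=19 d=22 *, l++
l=3 r=14: -9+31=22 d=19 *, l++

l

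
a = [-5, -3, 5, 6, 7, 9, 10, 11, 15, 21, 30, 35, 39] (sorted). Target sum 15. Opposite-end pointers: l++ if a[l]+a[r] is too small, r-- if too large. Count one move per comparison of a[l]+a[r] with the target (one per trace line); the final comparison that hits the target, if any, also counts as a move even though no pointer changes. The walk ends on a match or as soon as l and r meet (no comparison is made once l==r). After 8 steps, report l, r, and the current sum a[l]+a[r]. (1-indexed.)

[1,13] -5+39=34 >15 → r--
[1,12] -5+35=30 >15 → r--
[1,11] -5+30=25 >15 → r--
[1,10] -5+21=16 >15 → r--
[1,9] -5+15=10 <15 → l++
[2,9] -3+15=12 <15 → l++
[3,9] 5+15=20 >15 → r--
[3,8] 5+11=16 >15 → r--

l=3, r=7, sum=15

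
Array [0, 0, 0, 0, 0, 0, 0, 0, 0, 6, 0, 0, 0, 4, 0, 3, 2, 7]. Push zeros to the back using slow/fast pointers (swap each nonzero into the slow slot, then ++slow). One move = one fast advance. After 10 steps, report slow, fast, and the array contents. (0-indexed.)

slow=0 fast=0: a[fast]=0, fast++
slow=0 fast=1: a[fast]=0, fast++
slow=0 fast=2: a[fast]=0, fast++
slow=0 fast=3: a[fast]=0, fast++
slow=0 fast=4: a[fast]=0, fast++
slow=0 fast=5: a[fast]=0, fast++
slow=0 fast=6: a[fast]=0, fast++
slow=0 fast=7: a[fast]=0, fast++
slow=0 fast=8: a[fast]=0, fast++
slow=0 fast=9: a[fast]=6≠0 swap→a[0]=6, slow++,fast++

slow=1, fast=10, a=[6, 0, 0, 0, 0, 0, 0, 0, 0, 0, 0, 0, 0, 4, 0, 3, 2, 7]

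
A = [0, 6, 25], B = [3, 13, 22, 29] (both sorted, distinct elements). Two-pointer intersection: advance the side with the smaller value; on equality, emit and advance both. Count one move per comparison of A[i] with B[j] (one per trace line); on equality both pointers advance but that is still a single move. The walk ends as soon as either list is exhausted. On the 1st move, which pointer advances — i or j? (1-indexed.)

i=1 j=1: 0<3, i++

i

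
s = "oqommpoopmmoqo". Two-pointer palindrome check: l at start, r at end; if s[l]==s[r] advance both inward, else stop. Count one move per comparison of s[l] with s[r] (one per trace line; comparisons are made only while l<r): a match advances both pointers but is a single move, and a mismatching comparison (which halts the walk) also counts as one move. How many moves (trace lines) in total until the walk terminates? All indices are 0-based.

l=0 r=13: 'o'=='o', l++,r--
l=1 r=12: 'q'=='q', l++,r--
l=2 r=11: 'o'=='o', l++,r--
l=3 r=10: 'm'=='m', l++,r--
l=4 r=9: 'm'=='m', l++,r--
l=5 r=8: 'p'=='p', l++,r--
l=6 r=7: 'o'=='o', l++,r--

7 moves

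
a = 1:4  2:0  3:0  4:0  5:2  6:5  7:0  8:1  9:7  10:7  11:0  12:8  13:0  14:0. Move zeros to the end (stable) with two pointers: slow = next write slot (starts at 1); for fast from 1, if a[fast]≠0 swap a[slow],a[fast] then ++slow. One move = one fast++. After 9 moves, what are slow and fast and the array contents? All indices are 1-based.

slow=6, fast=10, a=[4, 2, 5, 1, 7, 0, 0, 0, 0, 7, 0, 8, 0, 0]

slow=1 fast=1: a[fast]=4≠0 swap→a[1]=4, slow++,fast++
slow=2 fast=2: a[fast]=0, fast++
slow=2 fast=3: a[fast]=0, fast++
slow=2 fast=4: a[fast]=0, fast++
slow=2 fast=5: a[fast]=2≠0 swap→a[2]=2, slow++,fast++
slow=3 fast=6: a[fast]=5≠0 swap→a[3]=5, slow++,fast++
slow=4 fast=7: a[fast]=0, fast++
slow=4 fast=8: a[fast]=1≠0 swap→a[4]=1, slow++,fast++
slow=5 fast=9: a[fast]=7≠0 swap→a[5]=7, slow++,fast++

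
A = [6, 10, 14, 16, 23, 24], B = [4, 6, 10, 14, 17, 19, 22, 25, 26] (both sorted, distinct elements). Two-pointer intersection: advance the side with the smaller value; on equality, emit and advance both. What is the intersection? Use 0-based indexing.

intersection = [6, 10, 14]

i=0 j=0: 6>4, j++
i=0 j=1: 6==6 emit, i++,j++
i=1 j=2: 10==10 emit, i++,j++
i=2 j=3: 14==14 emit, i++,j++
i=3 j=4: 16<17, i++
i=4 j=4: 23>17, j++
i=4 j=5: 23>19, j++
i=4 j=6: 23>22, j++
i=4 j=7: 23<25, i++
i=5 j=7: 24<25, i++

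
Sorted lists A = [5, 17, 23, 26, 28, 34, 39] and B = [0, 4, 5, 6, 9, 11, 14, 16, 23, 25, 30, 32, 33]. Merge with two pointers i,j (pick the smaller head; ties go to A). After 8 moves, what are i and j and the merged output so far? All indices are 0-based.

[i=0,j=0] A[i]=5>B[j]=0 take 0 → j++
[i=0,j=1] A[i]=5>B[j]=4 take 4 → j++
[i=0,j=2] A[i]=5<=B[j]=5 take 5 → i++
[i=1,j=2] A[i]=17>B[j]=5 take 5 → j++
[i=1,j=3] A[i]=17>B[j]=6 take 6 → j++
[i=1,j=4] A[i]=17>B[j]=9 take 9 → j++
[i=1,j=5] A[i]=17>B[j]=11 take 11 → j++
[i=1,j=6] A[i]=17>B[j]=14 take 14 → j++

i=1, j=7, merged so far=[0, 4, 5, 5, 6, 9, 11, 14]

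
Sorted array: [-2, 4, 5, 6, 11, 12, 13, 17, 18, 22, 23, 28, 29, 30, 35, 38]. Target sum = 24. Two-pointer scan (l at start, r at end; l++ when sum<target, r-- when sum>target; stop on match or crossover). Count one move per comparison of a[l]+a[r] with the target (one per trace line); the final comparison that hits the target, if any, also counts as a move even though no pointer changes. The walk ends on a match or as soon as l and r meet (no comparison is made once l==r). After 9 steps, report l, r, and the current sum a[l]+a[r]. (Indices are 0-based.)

l=0 r=15: -2+38=36 >24, r--
l=0 r=14: -2+35=33 >24, r--
l=0 r=13: -2+30=28 >24, r--
l=0 r=12: -2+29=27 >24, r--
l=0 r=11: -2+28=26 >24, r--
l=0 r=10: -2+23=21 <24, l++
l=1 r=10: 4+23=27 >24, r--
l=1 r=9: 4+22=26 >24, r--
l=1 r=8: 4+18=22 <24, l++

l=2, r=8, sum=23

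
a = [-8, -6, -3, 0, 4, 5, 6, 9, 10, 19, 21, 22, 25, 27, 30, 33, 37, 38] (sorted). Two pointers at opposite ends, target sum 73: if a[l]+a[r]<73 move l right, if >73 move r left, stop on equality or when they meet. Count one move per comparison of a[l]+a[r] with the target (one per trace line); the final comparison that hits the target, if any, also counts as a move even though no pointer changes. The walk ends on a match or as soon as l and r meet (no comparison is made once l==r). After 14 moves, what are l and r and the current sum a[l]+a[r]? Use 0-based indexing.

l=14, r=17, sum=68

[0,17] -8+38=30 <73 → l++
[1,17] -6+38=32 <73 → l++
[2,17] -3+38=35 <73 → l++
[3,17] 0+38=38 <73 → l++
[4,17] 4+38=42 <73 → l++
[5,17] 5+38=43 <73 → l++
[6,17] 6+38=44 <73 → l++
[7,17] 9+38=47 <73 → l++
[8,17] 10+38=48 <73 → l++
[9,17] 19+38=57 <73 → l++
[10,17] 21+38=59 <73 → l++
[11,17] 22+38=60 <73 → l++
[12,17] 25+38=63 <73 → l++
[13,17] 27+38=65 <73 → l++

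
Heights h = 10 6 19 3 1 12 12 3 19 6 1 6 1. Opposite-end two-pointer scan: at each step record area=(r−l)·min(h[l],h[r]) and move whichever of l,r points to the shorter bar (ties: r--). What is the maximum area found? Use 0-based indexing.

l=0 r=12: min(10,1)*12=12 best=12 *, r--
l=0 r=11: min(10,6)*11=66 best=66 *, r--
l=0 r=10: min(10,1)*10=10 best=66, r--
l=0 r=9: min(10,6)*9=54 best=66, r--
l=0 r=8: min(10,19)*8=80 best=80 *, l++
l=1 r=8: min(6,19)*7=42 best=80, l++
l=2 r=8: min(19,19)*6=114 best=114 *, r--
l=2 r=7: min(19,3)*5=15 best=114, r--
l=2 r=6: min(19,12)*4=48 best=114, r--
l=2 r=5: min(19,12)*3=36 best=114, r--
l=2 r=4: min(19,1)*2=2 best=114, r--
l=2 r=3: min(19,3)*1=3 best=114, r--

max area = 114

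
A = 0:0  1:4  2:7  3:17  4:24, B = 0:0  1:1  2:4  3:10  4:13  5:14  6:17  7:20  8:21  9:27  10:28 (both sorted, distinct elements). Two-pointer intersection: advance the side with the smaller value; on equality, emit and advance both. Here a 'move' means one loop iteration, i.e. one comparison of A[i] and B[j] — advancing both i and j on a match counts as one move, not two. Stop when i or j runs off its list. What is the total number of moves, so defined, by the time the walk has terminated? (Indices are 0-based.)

11 moves

i=0 j=0: 0==0 emit, i++,j++
i=1 j=1: 4>1, j++
i=1 j=2: 4==4 emit, i++,j++
i=2 j=3: 7<10, i++
i=3 j=3: 17>10, j++
i=3 j=4: 17>13, j++
i=3 j=5: 17>14, j++
i=3 j=6: 17==17 emit, i++,j++
i=4 j=7: 24>20, j++
i=4 j=8: 24>21, j++
i=4 j=9: 24<27, i++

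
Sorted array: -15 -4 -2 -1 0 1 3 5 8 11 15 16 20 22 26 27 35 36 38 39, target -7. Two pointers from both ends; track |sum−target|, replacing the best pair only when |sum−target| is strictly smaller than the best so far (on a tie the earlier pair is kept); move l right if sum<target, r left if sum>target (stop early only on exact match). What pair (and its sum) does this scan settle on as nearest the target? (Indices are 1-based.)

pair (-15, 8) with sum -7 (|Δ|=0)

l=1 r=20: -15+39=24 d=31 *, r--
l=1 r=19: -15+38=23 d=30 *, r--
l=1 r=18: -15+36=21 d=28 *, r--
l=1 r=17: -15+35=20 d=27 *, r--
l=1 r=16: -15+27=12 d=19 *, r--
l=1 r=15: -15+26=11 d=18 *, r--
l=1 r=14: -15+22=7 d=14 *, r--
l=1 r=13: -15+20=5 d=12 *, r--
l=1 r=12: -15+16=1 d=8 *, r--
l=1 r=11: -15+15=0 d=7 *, r--
l=1 r=10: -15+11=-4 d=3 *, r--
l=1 r=9: -15+8=-7 d=0 *, stop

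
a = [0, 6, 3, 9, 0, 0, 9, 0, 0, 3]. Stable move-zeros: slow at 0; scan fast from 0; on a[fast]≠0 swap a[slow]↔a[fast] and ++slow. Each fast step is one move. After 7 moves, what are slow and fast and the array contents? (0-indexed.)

slow=4, fast=7, a=[6, 3, 9, 9, 0, 0, 0, 0, 0, 3]

slow=0 fast=0: a[fast]=0, fast++
slow=0 fast=1: a[fast]=6≠0 swap→a[0]=6, slow++,fast++
slow=1 fast=2: a[fast]=3≠0 swap→a[1]=3, slow++,fast++
slow=2 fast=3: a[fast]=9≠0 swap→a[2]=9, slow++,fast++
slow=3 fast=4: a[fast]=0, fast++
slow=3 fast=5: a[fast]=0, fast++
slow=3 fast=6: a[fast]=9≠0 swap→a[3]=9, slow++,fast++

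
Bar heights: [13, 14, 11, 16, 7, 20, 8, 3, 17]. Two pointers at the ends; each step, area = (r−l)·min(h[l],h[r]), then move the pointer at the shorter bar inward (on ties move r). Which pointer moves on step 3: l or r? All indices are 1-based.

[1,9] min(13,17)*8=104 best=104 * → l++
[2,9] min(14,17)*7=98 best=104 → l++
[3,9] min(11,17)*6=66 best=104 → l++

l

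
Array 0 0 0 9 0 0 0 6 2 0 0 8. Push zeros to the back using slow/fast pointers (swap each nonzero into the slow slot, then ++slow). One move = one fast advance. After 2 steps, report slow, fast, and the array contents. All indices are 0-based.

(s=0,f=0) a[fast]=0 → fast++
(s=0,f=1) a[fast]=0 → fast++

slow=0, fast=2, a=[0, 0, 0, 9, 0, 0, 0, 6, 2, 0, 0, 8]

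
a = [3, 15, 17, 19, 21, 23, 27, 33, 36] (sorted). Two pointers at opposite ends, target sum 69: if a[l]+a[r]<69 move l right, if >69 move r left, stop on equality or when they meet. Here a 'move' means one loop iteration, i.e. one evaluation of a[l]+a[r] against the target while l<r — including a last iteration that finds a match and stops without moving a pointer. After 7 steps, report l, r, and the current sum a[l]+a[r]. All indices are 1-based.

l=8, r=9, sum=69

[1,9] 3+36=39 <69 → l++
[2,9] 15+36=51 <69 → l++
[3,9] 17+36=53 <69 → l++
[4,9] 19+36=55 <69 → l++
[5,9] 21+36=57 <69 → l++
[6,9] 23+36=59 <69 → l++
[7,9] 27+36=63 <69 → l++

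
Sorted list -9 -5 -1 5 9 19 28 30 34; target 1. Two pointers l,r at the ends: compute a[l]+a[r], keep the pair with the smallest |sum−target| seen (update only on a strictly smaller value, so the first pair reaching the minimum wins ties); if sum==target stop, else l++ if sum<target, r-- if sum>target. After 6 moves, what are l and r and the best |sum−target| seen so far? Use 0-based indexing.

l=1, r=3, best |Δ|=1

l=0 r=8: -9+34=25 d=24 *, r--
l=0 r=7: -9+30=21 d=20 *, r--
l=0 r=6: -9+28=19 d=18 *, r--
l=0 r=5: -9+19=10 d=9 *, r--
l=0 r=4: -9+9=0 d=1 *, l++
l=1 r=4: -5+9=4 d=3, r--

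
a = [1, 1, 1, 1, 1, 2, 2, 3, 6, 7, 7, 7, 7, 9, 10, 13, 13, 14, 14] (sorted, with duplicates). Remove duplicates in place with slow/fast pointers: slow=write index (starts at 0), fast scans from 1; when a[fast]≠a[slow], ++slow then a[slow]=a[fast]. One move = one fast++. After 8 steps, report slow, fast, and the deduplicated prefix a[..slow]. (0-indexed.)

slow=3, fast=9, prefix=[1, 2, 3, 6]

(s=0,f=1) a[fast]=1=a[slow] dup → fast++
(s=0,f=2) a[fast]=1=a[slow] dup → fast++
(s=0,f=3) a[fast]=1=a[slow] dup → fast++
(s=0,f=4) a[fast]=1=a[slow] dup → fast++
(s=0,f=5) a[fast]=2≠a[slow]=1 write a[1]=2 → slow++,fast++
(s=1,f=6) a[fast]=2=a[slow] dup → fast++
(s=1,f=7) a[fast]=3≠a[slow]=2 write a[2]=3 → slow++,fast++
(s=2,f=8) a[fast]=6≠a[slow]=3 write a[3]=6 → slow++,fast++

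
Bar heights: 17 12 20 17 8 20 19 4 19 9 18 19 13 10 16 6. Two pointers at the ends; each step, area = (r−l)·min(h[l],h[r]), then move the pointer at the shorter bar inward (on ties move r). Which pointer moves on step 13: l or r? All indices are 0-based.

r

[0,15] min(17,6)*15=90 best=90 * → r--
[0,14] min(17,16)*14=224 best=224 * → r--
[0,13] min(17,10)*13=130 best=224 → r--
[0,12] min(17,13)*12=156 best=224 → r--
[0,11] min(17,19)*11=187 best=224 → l++
[1,11] min(12,19)*10=120 best=224 → l++
[2,11] min(20,19)*9=171 best=224 → r--
[2,10] min(20,18)*8=144 best=224 → r--
[2,9] min(20,9)*7=63 best=224 → r--
[2,8] min(20,19)*6=114 best=224 → r--
[2,7] min(20,4)*5=20 best=224 → r--
[2,6] min(20,19)*4=76 best=224 → r--
[2,5] min(20,20)*3=60 best=224 → r--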